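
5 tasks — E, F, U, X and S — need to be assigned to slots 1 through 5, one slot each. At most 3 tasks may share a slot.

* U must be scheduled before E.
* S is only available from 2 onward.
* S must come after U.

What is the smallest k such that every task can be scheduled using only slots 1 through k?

The precedence chain requires at least 2 distinct slots.
With at most 3 per slot and 5 tasks, at least 2 slots are needed.
2 works (last occupied slot: 2): for example S in 2; U in 1; E in 2; X in 1; F in 1.

2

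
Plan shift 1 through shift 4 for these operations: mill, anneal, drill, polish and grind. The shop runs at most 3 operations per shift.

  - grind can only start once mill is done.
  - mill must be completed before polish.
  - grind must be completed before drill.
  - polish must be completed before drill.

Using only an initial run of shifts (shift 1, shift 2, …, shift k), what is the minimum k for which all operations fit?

3

The precedence chain requires at least 3 distinct shifts.
With at most 3 per shift and 5 operations, at least 2 shifts are needed.
3 works (last occupied shift: shift 3): for example polish in shift 2, mill in shift 1, drill in shift 3, grind in shift 2, anneal in shift 1.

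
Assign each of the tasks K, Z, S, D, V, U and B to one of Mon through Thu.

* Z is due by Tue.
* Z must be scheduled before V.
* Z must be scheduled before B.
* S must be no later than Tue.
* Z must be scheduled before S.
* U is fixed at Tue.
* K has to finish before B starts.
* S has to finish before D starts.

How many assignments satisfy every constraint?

Splitting on K: it can be Mon (18), Tue (12), Wed (6). Listing each branch's schedules as (Z, S, D, V, U, B):
K=Mon: (Mon,Tue,Wed,Tue,Tue,Tue) (Mon,Tue,Wed,Tue,Tue,Wed) (Mon,Tue,Wed,Tue,Tue,Thu) (Mon,Tue,Wed,Wed,Tue,Tue) (Mon,Tue,Wed,Wed,Tue,Wed) (Mon,Tue,Wed,Wed,Tue,Thu) (Mon,Tue,Wed,Thu,Tue,Tue) (Mon,Tue,Wed,Thu,Tue,Wed) (Mon,Tue,Wed,Thu,Tue,Thu) (Mon,Tue,Thu,Tue,Tue,Tue) (Mon,Tue,Thu,Tue,Tue,Wed) (Mon,Tue,Thu,Tue,Tue,Thu) (Mon,Tue,Thu,Wed,Tue,Tue) (Mon,Tue,Thu,Wed,Tue,Wed) (Mon,Tue,Thu,Wed,Tue,Thu) (Mon,Tue,Thu,Thu,Tue,Tue) (Mon,Tue,Thu,Thu,Tue,Wed) (Mon,Tue,Thu,Thu,Tue,Thu) — 18.
K=Tue: (Mon,Tue,Wed,Tue,Tue,Wed) (Mon,Tue,Wed,Tue,Tue,Thu) (Mon,Tue,Wed,Wed,Tue,Wed) (Mon,Tue,Wed,Wed,Tue,Thu) (Mon,Tue,Wed,Thu,Tue,Wed) (Mon,Tue,Wed,Thu,Tue,Thu) (Mon,Tue,Thu,Tue,Tue,Wed) (Mon,Tue,Thu,Tue,Tue,Thu) (Mon,Tue,Thu,Wed,Tue,Wed) (Mon,Tue,Thu,Wed,Tue,Thu) (Mon,Tue,Thu,Thu,Tue,Wed) (Mon,Tue,Thu,Thu,Tue,Thu) — 12.
K=Wed: (Mon,Tue,Wed,Tue,Tue,Thu) (Mon,Tue,Wed,Wed,Tue,Thu) (Mon,Tue,Wed,Thu,Tue,Thu) (Mon,Tue,Thu,Tue,Tue,Thu) (Mon,Tue,Thu,Wed,Tue,Thu) (Mon,Tue,Thu,Thu,Tue,Thu) — 6.
Summing: 18 + 12 + 6 = 36.

36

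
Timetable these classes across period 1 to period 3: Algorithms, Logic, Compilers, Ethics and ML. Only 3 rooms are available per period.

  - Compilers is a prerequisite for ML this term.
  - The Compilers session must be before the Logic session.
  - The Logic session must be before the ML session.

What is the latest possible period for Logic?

Precedence pushes Logic to at least period 2; downstream work caps Logic at period 2.
Logic at period 2 is achievable: Compilers in period 1, ML in period 3, Logic in period 2, Ethics in period 1, Algorithms in period 1.

period 2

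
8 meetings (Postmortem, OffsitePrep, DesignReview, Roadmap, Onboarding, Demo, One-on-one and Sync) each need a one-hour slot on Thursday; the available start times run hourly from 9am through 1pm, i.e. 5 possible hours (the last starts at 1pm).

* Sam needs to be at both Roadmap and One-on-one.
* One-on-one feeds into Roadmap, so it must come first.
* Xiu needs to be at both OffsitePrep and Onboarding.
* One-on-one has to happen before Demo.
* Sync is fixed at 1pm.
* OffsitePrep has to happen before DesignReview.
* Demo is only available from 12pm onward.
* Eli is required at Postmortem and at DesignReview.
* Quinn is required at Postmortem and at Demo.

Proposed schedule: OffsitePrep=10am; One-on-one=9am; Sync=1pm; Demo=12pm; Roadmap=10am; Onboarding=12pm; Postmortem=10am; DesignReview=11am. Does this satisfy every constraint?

Yes

Sam needs to be at both Roadmap and One-on-one — holds.
Quinn is required at Postmortem and at Demo — holds.
Demo is only available from 12pm onward — holds.
One-on-one feeds into Roadmap, so it must come first — holds.
One-on-one has to happen before Demo — holds.
OffsitePrep has to happen before DesignReview — holds.
Eli is required at Postmortem and at DesignReview — holds.
Sync is fixed at 1pm — holds.
Xiu needs to be at both OffsitePrep and Onboarding — holds.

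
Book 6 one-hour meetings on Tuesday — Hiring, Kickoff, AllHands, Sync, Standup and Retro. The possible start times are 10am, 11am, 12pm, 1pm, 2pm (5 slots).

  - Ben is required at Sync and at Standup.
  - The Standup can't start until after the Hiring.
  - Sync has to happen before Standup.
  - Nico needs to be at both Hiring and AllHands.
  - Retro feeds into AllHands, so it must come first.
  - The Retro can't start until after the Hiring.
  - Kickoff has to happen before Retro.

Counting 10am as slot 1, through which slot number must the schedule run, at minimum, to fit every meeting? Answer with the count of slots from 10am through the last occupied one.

3

The precedence chain requires at least 3 distinct slots.
3 works (last occupied slot: 12pm): for example Standup in 11am; Sync in 10am; Retro in 11am; AllHands in 12pm; Hiring in 10am; Kickoff in 10am.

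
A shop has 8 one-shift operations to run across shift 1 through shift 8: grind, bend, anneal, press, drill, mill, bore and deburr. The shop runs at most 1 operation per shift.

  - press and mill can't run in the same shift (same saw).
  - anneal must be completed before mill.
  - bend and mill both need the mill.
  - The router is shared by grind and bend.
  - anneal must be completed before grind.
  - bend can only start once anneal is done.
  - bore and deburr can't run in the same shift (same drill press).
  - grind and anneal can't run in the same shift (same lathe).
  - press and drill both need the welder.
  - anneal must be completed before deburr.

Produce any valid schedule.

anneal in shift 1; press in shift 6; bore in shift 8; bend in shift 3; grind in shift 2; mill in shift 4; drill in shift 7; deburr in shift 5

Checking: anneal(shift 1) before deburr(shift 5); anneal(shift 1) before grind(shift 2); anneal(shift 1) before bend(shift 3); anneal(shift 1) before mill(shift 4); grind(shift 2) != anneal(shift 1); bore(shift 8) != deburr(shift 5); bend(shift 3) != mill(shift 4); press(shift 6) != mill(shift 4); press(shift 6) != drill(shift 7); grind(shift 2) != bend(shift 3); max 1 per shift (cap 1).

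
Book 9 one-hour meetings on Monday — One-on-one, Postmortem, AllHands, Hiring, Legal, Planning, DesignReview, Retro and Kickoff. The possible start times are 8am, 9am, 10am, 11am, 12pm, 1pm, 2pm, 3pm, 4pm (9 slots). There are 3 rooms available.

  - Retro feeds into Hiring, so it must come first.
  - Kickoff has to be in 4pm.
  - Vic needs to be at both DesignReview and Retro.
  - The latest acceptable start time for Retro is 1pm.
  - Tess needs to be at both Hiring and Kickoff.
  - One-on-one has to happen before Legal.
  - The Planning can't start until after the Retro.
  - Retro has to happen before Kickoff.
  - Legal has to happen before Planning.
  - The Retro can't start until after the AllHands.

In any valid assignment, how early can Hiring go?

10am

Precedence pushes Hiring to at least 10am.
Hiring at 10am is achievable: Legal -> 9am, Postmortem -> 8am, AllHands -> 8am, One-on-one -> 8am, Planning -> 10am, Hiring -> 10am, Kickoff -> 4pm, Retro -> 9am, DesignReview -> 10am.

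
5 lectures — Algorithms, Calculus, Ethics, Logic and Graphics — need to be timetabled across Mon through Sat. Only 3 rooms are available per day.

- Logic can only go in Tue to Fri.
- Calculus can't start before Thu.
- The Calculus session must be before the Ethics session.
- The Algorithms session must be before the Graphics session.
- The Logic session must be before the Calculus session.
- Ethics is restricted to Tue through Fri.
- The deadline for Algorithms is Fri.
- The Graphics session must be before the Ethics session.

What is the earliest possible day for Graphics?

Tue

Precedence pushes Graphics to at least Tue; downstream work caps Graphics at Thu.
Graphics at Tue is achievable: Ethics -> Fri, Algorithms -> Mon, Logic -> Tue, Calculus -> Thu, Graphics -> Tue.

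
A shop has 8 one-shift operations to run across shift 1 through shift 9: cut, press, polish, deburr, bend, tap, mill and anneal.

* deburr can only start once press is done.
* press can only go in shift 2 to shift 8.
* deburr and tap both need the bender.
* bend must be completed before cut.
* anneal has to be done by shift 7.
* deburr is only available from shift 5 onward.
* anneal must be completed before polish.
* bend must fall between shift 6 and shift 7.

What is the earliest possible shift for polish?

shift 2

Precedence pushes polish to at least shift 2.
polish at shift 2 is achievable: bend=shift 6, anneal=shift 1, tap=shift 1, polish=shift 2, mill=shift 1, deburr=shift 5, cut=shift 7, press=shift 2.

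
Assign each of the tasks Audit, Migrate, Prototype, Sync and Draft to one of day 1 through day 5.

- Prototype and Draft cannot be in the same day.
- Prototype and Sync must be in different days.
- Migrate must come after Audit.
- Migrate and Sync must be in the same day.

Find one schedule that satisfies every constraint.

Sync -> day 2; Draft -> day 2; Migrate -> day 2; Prototype -> day 1; Audit -> day 1

Checking: Audit(day 1) before Migrate(day 2); Prototype(day 1) != Draft(day 2); Prototype(day 1) != Sync(day 2); Migrate = Sync = day 2.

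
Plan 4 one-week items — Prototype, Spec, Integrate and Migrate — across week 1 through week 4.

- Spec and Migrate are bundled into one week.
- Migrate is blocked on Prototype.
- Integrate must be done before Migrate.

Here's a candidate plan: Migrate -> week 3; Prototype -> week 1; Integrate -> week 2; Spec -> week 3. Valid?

Integrate must be done before Migrate — holds.
Spec and Migrate are bundled into one week — holds.
Migrate is blocked on Prototype — holds.

Yes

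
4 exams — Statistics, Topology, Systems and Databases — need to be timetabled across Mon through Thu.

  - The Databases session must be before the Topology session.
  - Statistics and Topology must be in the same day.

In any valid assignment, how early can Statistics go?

Statistics must be in the same day as Topology, which can't be before Tue, so Statistics is at least Tue.
Statistics at Tue is achievable: Topology in Tue; Statistics in Tue; Databases in Mon; Systems in Mon.

Tue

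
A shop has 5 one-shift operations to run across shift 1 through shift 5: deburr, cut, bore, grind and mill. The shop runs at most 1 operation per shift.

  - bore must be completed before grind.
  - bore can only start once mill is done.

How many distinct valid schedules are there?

Splitting on deburr: it can be shift 1 (4), shift 2 (4), shift 3 (4), shift 4 (4), shift 5 (4). Listing each branch's schedules as (cut, bore, grind, mill) by shift number:
deburr=shift 1: (2,4,5,3) (3,4,5,2) (4,3,5,2) (5,3,4,2) — 4.
deburr=shift 2: (1,4,5,3) (3,4,5,1) (4,3,5,1) (5,3,4,1) — 4.
deburr=shift 3: (1,4,5,2) (2,4,5,1) (4,2,5,1) (5,2,4,1) — 4.
deburr=shift 4: (1,3,5,2) (2,3,5,1) (3,2,5,1) (5,2,3,1) — 4.
deburr=shift 5: (1,3,4,2) (2,3,4,1) (3,2,4,1) (4,2,3,1) — 4.
Summing: 4 + 4 + 4 + 4 + 4 = 20.

20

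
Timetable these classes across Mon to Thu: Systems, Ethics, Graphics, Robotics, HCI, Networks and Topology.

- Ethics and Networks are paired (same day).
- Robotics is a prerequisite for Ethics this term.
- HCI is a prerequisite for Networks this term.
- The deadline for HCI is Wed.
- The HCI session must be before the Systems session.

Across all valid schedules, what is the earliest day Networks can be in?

Precedence pushes Networks to at least Tue.
Networks at Tue is achievable: Robotics=Mon, Systems=Tue, HCI=Mon, Topology=Mon, Graphics=Mon, Ethics=Tue, Networks=Tue.

Tue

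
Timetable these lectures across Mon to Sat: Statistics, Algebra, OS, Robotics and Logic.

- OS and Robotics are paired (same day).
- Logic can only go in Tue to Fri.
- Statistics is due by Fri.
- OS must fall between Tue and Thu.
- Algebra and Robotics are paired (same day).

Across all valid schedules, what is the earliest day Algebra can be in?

Algebra must be in the same day as OS, which can't be before Tue, so Algebra is at least Tue; Algebra must be in the same day as OS, which can't be after Thu, so Algebra is at most Thu.
Algebra at Tue is achievable: Algebra=Tue; Logic=Tue; Statistics=Mon; Robotics=Tue; OS=Tue.

Tue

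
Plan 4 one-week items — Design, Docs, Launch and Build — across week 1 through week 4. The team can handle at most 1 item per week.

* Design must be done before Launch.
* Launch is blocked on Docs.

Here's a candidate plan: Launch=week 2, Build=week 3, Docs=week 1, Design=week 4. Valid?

The team can handle at most 1 item per week — holds.
Launch is blocked on Docs — holds.
Design must be done before Launch — violated.

No — it violates: Design must be done before Launch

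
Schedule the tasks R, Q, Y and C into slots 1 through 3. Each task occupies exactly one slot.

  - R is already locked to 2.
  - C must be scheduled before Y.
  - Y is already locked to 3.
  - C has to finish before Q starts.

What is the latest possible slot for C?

Downstream work caps C at 2.
C at 2 is achievable: Q=3, C=2, Y=3, R=2.

2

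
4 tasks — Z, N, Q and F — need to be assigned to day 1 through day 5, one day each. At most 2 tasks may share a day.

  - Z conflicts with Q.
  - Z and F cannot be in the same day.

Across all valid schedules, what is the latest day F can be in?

F at day 5 is achievable: F -> day 5, Q -> day 2, N -> day 1, Z -> day 1.

day 5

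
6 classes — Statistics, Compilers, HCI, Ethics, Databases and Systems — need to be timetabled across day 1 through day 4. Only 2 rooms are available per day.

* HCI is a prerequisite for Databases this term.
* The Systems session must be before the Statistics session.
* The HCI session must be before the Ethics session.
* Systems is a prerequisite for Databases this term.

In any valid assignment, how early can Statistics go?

Precedence pushes Statistics to at least day 2.
Statistics at day 2 is achievable: HCI -> day 1, Compilers -> day 3, Statistics -> day 2, Databases -> day 2, Systems -> day 1, Ethics -> day 3.

day 2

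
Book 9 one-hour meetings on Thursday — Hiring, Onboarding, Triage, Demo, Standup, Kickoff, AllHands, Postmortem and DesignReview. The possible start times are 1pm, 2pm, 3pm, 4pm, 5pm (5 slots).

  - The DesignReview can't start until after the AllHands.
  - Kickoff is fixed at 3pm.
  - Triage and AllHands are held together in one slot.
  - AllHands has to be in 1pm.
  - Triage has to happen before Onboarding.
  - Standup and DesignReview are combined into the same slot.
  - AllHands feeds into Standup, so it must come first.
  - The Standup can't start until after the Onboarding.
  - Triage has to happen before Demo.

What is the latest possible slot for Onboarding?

4pm

Precedence pushes Onboarding to at least 2pm; downstream work caps Onboarding at 4pm.
Onboarding at 4pm is achievable: Onboarding in 4pm, Standup in 5pm, DesignReview in 5pm, Demo in 2pm, Postmortem in 1pm, Triage in 1pm, AllHands in 1pm, Kickoff in 3pm, Hiring in 1pm.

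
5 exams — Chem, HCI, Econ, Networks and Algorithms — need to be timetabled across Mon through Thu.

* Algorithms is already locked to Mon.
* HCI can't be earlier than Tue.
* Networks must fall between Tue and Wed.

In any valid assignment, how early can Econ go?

Econ at Mon is achievable: Chem=Mon; Algorithms=Mon; Econ=Mon; HCI=Tue; Networks=Tue.

Mon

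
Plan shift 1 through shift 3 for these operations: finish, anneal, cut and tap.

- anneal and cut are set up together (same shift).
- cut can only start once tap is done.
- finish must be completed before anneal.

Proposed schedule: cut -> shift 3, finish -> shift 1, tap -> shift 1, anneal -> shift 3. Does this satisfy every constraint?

cut can only start once tap is done — holds.
anneal and cut are set up together (same shift) — holds.
finish must be completed before anneal — holds.

Yes, all constraints hold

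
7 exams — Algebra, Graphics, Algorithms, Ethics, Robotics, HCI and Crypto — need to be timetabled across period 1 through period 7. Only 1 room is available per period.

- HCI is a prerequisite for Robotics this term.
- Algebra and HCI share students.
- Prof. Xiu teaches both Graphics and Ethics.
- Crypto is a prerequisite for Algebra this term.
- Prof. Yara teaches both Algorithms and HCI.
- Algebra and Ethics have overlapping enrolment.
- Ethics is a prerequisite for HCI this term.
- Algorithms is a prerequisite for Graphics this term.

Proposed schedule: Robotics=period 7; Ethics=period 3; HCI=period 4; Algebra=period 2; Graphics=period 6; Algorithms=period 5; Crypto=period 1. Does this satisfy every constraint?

Valid

Prof. Yara teaches both Algorithms and HCI — holds.
Algebra and Ethics have overlapping enrolment — holds.
Only 1 room is available per period — holds.
Algorithms is a prerequisite for Graphics this term — holds.
Crypto is a prerequisite for Algebra this term — holds.
HCI is a prerequisite for Robotics this term — holds.
Prof. Xiu teaches both Graphics and Ethics — holds.
Ethics is a prerequisite for HCI this term — holds.
Algebra and HCI share students — holds.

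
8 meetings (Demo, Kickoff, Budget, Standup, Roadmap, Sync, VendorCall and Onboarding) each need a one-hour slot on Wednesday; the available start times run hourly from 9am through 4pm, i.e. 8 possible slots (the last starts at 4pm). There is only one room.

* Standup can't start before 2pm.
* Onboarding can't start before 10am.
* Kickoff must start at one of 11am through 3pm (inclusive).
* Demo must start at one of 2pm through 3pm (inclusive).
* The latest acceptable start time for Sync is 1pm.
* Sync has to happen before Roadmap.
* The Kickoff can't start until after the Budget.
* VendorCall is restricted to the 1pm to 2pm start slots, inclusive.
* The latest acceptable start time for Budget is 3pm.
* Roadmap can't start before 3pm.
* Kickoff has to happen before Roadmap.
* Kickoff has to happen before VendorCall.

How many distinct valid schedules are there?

21

Splitting on Demo: it can be 2pm (14), 3pm (7). Listing each branch's schedules as (Kickoff, Budget, Standup, Roadmap, Sync, VendorCall, Onboarding):
Demo=2pm: (11am,9am,3pm,4pm,10am,1pm,12pm) (11am,9am,3pm,4pm,12pm,1pm,10am) (11am,9am,4pm,3pm,10am,1pm,12pm) (11am,9am,4pm,3pm,12pm,1pm,10am) (11am,10am,3pm,4pm,9am,1pm,12pm) (11am,10am,4pm,3pm,9am,1pm,12pm) (12pm,9am,3pm,4pm,10am,1pm,11am) (12pm,9am,3pm,4pm,11am,1pm,10am) (12pm,9am,4pm,3pm,10am,1pm,11am) (12pm,9am,4pm,3pm,11am,1pm,10am) (12pm,10am,3pm,4pm,9am,1pm,11am) (12pm,10am,4pm,3pm,9am,1pm,11am) (12pm,11am,3pm,4pm,9am,1pm,10am) (12pm,11am,4pm,3pm,9am,1pm,10am) — 14.
Demo=3pm: (11am,9am,2pm,4pm,10am,1pm,12pm) (11am,9am,2pm,4pm,12pm,1pm,10am) (11am,10am,2pm,4pm,9am,1pm,12pm) (12pm,9am,2pm,4pm,10am,1pm,11am) (12pm,9am,2pm,4pm,11am,1pm,10am) (12pm,10am,2pm,4pm,9am,1pm,11am) (12pm,11am,2pm,4pm,9am,1pm,10am) — 7.
Summing: 14 + 7 = 21.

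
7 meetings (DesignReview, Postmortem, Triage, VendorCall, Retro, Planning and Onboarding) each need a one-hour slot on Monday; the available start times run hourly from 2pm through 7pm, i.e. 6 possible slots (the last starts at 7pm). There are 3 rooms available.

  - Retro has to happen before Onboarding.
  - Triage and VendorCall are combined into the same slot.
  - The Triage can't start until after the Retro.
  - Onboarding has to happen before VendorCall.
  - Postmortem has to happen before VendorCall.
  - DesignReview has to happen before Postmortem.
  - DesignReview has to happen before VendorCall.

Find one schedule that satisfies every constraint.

DesignReview=2pm, Triage=4pm, Postmortem=3pm, Planning=2pm, VendorCall=4pm, Retro=2pm, Onboarding=3pm

Checking: DesignReview(2pm) before VendorCall(4pm); Onboarding(3pm) before VendorCall(4pm); Retro(2pm) before Onboarding(3pm); Retro(2pm) before Triage(4pm); DesignReview(2pm) before Postmortem(3pm); Postmortem(3pm) before VendorCall(4pm); Triage = VendorCall = 4pm; max 3 per slot (cap 3).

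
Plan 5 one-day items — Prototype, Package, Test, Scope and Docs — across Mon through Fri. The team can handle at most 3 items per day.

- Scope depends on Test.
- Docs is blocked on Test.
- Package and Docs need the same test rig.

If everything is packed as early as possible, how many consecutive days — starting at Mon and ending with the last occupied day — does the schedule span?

The precedence chain requires at least 2 distinct days.
With at most 3 per day and 5 work items, at least 2 days are needed.
2 works (last occupied day: Tue): for example Scope in Tue; Prototype in Mon; Package in Mon; Test in Mon; Docs in Tue.

2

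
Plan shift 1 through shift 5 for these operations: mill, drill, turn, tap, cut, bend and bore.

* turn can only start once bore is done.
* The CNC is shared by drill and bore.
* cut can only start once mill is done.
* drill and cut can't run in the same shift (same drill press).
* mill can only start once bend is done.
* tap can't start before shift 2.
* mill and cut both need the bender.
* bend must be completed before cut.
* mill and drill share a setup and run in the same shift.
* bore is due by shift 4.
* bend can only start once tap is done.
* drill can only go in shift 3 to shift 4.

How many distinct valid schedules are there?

9

Splitting on turn: it can be shift 2 (1), shift 3 (2), shift 4 (3), shift 5 (3). Listing each branch's schedules as (mill, drill, tap, cut, bend, bore) by shift number:
turn=shift 2: (4,4,2,5,3,1) — 1.
turn=shift 3: (4,4,2,5,3,1) (4,4,2,5,3,2) — 2.
turn=shift 4: (4,4,2,5,3,1) (4,4,2,5,3,2) (4,4,2,5,3,3) — 3.
turn=shift 5: (4,4,2,5,3,1) (4,4,2,5,3,2) (4,4,2,5,3,3) — 3.
Summing: 1 + 2 + 3 + 3 = 9.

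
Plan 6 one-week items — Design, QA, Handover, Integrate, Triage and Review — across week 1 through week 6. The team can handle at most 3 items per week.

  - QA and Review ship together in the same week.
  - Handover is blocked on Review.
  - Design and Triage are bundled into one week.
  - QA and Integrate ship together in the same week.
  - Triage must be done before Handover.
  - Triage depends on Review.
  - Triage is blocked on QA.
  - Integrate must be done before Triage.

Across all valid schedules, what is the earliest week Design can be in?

week 2

Design must be in the same week as Triage, which can't be before week 2, so Design is at least week 2; Design must be in the same week as Triage, which can't be after week 5, so Design is at most week 5.
Design at week 2 is achievable: QA in week 1; Handover in week 3; Triage in week 2; Integrate in week 1; Design in week 2; Review in week 1.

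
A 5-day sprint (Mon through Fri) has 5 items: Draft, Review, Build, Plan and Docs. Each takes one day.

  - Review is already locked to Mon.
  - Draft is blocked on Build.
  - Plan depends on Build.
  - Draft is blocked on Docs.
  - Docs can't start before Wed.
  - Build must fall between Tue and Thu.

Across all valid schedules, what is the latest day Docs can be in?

Thu

Docs is available from Wed; downstream work caps Docs at Thu.
Docs at Thu is achievable: Draft=Fri, Build=Tue, Docs=Thu, Review=Mon, Plan=Wed.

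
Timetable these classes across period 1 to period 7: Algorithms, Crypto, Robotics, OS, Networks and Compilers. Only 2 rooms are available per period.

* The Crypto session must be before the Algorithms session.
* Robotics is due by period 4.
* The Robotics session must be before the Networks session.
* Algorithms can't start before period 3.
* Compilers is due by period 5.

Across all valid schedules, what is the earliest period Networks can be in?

Precedence pushes Networks to at least period 2.
Networks at period 2 is achievable: Compilers=period 1; Crypto=period 2; OS=period 3; Robotics=period 1; Algorithms=period 3; Networks=period 2.

period 2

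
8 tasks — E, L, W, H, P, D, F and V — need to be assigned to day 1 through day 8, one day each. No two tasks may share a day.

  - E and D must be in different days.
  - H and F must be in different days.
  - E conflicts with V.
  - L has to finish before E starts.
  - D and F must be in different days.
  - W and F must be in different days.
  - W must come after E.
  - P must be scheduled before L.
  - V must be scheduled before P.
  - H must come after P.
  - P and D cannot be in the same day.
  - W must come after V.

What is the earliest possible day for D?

day 1

D at day 1 is achievable: D -> day 1; E -> day 5; V -> day 2; F -> day 8; W -> day 6; P -> day 3; L -> day 4; H -> day 7.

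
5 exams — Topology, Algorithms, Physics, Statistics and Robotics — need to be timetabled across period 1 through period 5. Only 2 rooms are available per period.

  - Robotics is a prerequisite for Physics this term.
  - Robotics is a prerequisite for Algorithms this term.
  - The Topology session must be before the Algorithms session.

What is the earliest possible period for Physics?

period 2

Precedence pushes Physics to at least period 2.
Physics at period 2 is achievable: Topology=period 1, Physics=period 2, Robotics=period 1, Algorithms=period 2, Statistics=period 3.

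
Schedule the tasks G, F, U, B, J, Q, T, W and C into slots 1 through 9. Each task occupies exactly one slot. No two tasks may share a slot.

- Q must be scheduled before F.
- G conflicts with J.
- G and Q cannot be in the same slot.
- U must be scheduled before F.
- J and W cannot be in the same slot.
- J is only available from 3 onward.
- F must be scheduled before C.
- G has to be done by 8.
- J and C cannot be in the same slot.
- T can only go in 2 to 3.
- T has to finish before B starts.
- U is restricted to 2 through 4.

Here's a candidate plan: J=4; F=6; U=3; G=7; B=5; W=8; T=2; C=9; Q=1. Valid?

Yes, all constraints hold

G and Q cannot be in the same slot — holds.
Q must be scheduled before F — holds.
G conflicts with J — holds.
U is restricted to 2 through 4 — holds.
No two tasks may share a slot — holds.
T has to finish before B starts — holds.
T can only go in 2 to 3 — holds.
F must be scheduled before C — holds.
G has to be done by 8 — holds.
U must be scheduled before F — holds.
J and W cannot be in the same slot — holds.
J and C cannot be in the same slot — holds.
J is only available from 3 onward — holds.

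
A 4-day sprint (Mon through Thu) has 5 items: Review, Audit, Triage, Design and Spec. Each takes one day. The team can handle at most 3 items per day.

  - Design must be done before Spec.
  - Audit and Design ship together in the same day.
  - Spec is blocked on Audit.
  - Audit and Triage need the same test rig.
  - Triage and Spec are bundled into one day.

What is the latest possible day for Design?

Wed

Downstream work caps Design at Wed.
Design at Wed is achievable: Spec -> Thu; Review -> Mon; Audit -> Wed; Design -> Wed; Triage -> Thu.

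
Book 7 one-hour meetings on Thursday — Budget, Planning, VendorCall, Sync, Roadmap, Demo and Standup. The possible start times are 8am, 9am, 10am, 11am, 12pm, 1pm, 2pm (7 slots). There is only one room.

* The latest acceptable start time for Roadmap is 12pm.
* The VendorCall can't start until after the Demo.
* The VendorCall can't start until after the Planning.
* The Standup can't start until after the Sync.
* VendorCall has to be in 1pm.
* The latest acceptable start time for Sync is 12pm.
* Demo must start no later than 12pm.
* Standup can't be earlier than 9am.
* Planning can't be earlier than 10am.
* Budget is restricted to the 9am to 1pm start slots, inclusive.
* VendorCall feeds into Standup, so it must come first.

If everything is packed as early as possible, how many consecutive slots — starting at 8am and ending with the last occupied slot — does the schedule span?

7

The precedence chain requires at least 3 distinct slots.
With at most 1 per slot and 7 meetings, at least 7 slots are needed.
Propagating the time windows through the other constraints, Standup can't land before 2pm — that is slot 7 counting from 8am — so the schedule must run through at least 7 slots.
7 works (last occupied slot: 2pm): for example Roadmap in 12pm; Planning in 10am; Standup in 2pm; Demo in 9am; Sync in 8am; VendorCall in 1pm; Budget in 11am.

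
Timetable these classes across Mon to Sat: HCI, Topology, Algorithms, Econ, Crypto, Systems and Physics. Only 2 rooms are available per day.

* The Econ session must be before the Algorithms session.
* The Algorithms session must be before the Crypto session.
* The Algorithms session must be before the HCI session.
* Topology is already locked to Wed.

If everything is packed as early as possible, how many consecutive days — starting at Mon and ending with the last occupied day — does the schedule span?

4

The precedence chain requires at least 3 distinct days.
With at most 2 per day and 7 classes, at least 4 days are needed.
4 works (last occupied day: Thu): for example Crypto -> Thu, HCI -> Wed, Algorithms -> Tue, Econ -> Mon, Physics -> Tue, Systems -> Mon, Topology -> Wed.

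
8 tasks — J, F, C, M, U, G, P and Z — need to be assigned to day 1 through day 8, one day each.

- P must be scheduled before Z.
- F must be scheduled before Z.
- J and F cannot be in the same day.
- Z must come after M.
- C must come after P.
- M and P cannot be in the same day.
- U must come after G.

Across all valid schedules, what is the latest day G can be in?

day 7

Downstream work caps G at day 7.
G at day 7 is achievable: P in day 1, Z in day 3, U in day 8, J in day 2, F in day 1, M in day 2, C in day 2, G in day 7.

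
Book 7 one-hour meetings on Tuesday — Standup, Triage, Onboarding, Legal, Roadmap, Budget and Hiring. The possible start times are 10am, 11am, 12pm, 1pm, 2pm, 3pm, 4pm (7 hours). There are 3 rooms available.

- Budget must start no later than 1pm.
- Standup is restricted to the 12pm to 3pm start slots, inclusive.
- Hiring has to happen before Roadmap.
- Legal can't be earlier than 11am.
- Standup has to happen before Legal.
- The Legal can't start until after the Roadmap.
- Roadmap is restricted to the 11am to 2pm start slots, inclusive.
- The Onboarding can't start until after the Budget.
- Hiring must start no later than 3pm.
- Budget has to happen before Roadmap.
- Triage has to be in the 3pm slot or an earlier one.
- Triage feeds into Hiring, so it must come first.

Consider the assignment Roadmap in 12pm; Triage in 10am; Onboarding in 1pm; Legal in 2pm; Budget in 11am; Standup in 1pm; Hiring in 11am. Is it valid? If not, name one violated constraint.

Triage has to be in the 3pm slot or an earlier one — holds.
The Legal can't start until after the Roadmap — holds.
Hiring must start no later than 3pm — holds.
Budget must start no later than 1pm — holds.
Hiring has to happen before Roadmap — holds.
Budget has to happen before Roadmap — holds.
Triage feeds into Hiring, so it must come first — holds.
Standup has to happen before Legal — holds.
Roadmap is restricted to the 11am to 2pm start slots, inclusive — holds.
The Onboarding can't start until after the Budget — holds.
Legal can't be earlier than 11am — holds.
There are 3 rooms available — holds.
Standup is restricted to the 12pm to 3pm start slots, inclusive — holds.

Valid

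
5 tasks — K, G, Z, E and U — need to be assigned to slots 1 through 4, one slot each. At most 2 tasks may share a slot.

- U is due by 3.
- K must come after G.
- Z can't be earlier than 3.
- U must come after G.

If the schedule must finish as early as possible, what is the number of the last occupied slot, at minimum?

The precedence chain requires at least 2 distinct slots.
With at most 2 per slot and 5 tasks, at least 3 slots are needed.
Z can't be placed before 3, so the schedule must run through at least slot 3.
3 works (last occupied slot: 3): for example E -> 1, U -> 2, Z -> 3, K -> 2, G -> 1.

slot 3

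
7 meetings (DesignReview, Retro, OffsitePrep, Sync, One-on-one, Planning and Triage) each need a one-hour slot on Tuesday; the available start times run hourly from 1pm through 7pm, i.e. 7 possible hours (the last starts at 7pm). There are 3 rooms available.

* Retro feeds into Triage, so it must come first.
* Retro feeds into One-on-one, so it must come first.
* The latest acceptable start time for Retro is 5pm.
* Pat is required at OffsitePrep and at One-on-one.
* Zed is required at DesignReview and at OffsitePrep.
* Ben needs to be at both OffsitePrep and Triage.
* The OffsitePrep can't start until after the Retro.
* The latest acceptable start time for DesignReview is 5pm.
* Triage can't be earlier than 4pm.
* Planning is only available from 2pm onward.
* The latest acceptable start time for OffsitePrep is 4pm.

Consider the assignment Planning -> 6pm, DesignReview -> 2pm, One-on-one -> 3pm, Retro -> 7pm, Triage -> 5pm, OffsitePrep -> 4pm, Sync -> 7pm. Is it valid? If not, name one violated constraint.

Triage can't be earlier than 4pm — holds.
There are 3 rooms available — holds.
Planning is only available from 2pm onward — holds.
The latest acceptable start time for Retro is 5pm — violated.
Pat is required at OffsitePrep and at One-on-one — holds.
Ben needs to be at both OffsitePrep and Triage — holds.
Zed is required at DesignReview and at OffsitePrep — holds.
The OffsitePrep can't start until after the Retro — violated.
The latest acceptable start time for DesignReview is 5pm — holds.
Retro feeds into Triage, so it must come first — violated.
The latest acceptable start time for OffsitePrep is 4pm — holds.
Retro feeds into One-on-one, so it must come first — violated.

No. Retro feeds into One-on-one, so it must come first is not satisfied.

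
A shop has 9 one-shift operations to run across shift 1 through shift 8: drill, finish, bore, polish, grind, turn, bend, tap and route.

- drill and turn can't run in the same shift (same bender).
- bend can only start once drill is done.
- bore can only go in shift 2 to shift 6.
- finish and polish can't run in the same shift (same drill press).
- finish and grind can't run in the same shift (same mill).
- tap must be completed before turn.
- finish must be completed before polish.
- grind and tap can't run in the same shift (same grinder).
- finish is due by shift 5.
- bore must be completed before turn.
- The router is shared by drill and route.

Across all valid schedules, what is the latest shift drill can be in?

shift 7

Downstream work caps drill at shift 7.
drill at shift 7 is achievable: route=shift 1, finish=shift 1, bore=shift 2, bend=shift 8, drill=shift 7, tap=shift 1, polish=shift 2, grind=shift 2, turn=shift 3.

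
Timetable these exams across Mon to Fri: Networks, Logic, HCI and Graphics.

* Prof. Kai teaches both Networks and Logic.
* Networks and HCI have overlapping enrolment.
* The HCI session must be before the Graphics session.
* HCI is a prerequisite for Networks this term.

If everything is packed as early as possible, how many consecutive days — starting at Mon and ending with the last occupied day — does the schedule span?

The precedence chain requires at least 2 distinct days.
2 works (last occupied day: Tue): for example Graphics -> Tue; Logic -> Mon; Networks -> Tue; HCI -> Mon.

2 days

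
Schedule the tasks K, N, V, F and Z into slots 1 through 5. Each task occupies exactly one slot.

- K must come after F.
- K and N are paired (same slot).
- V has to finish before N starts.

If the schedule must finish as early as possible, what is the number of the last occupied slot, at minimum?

2

The precedence chain requires at least 2 distinct slots.
2 works (last occupied slot: 2): for example F -> 1, N -> 2, Z -> 1, V -> 1, K -> 2.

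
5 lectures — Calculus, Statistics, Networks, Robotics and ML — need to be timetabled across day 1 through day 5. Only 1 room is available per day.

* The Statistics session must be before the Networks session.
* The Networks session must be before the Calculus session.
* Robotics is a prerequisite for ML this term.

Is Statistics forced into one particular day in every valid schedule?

Statistics can be day 1 (e.g. ML in day 5, Calculus in day 3, Networks in day 2, Robotics in day 4, Statistics in day 1) or day 2 (e.g. Statistics in day 2, Networks in day 3, ML in day 5, Robotics in day 1, Calculus in day 4).

No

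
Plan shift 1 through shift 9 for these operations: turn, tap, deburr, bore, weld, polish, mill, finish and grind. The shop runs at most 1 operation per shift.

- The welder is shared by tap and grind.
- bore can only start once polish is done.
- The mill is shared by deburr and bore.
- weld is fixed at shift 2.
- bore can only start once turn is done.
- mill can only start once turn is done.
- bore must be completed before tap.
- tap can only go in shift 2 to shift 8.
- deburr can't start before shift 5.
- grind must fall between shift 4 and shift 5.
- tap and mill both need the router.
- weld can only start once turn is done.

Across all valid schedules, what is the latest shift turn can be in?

Downstream work caps turn at shift 1.
turn at shift 1 is achievable: deburr in shift 5, finish in shift 9, turn in shift 1, grind in shift 4, bore in shift 6, weld in shift 2, mill in shift 8, tap in shift 7, polish in shift 3.

shift 1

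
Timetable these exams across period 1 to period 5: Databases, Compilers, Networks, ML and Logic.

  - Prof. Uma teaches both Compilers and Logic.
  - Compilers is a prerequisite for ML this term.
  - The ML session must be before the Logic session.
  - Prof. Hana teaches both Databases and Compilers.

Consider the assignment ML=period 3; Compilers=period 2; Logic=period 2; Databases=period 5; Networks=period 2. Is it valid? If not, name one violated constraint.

Prof. Uma teaches both Compilers and Logic — violated.
The ML session must be before the Logic session — violated.
Prof. Hana teaches both Databases and Compilers — holds.
Compilers is a prerequisite for ML this term — holds.

No — it violates: Prof. Uma teaches both Compilers and Logic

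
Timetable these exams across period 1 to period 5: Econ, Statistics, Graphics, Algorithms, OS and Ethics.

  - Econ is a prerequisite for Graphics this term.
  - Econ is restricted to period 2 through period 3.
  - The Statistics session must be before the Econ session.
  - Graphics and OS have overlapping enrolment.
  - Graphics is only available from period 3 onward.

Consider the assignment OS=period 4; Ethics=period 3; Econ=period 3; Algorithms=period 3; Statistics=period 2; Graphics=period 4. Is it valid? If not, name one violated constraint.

The Statistics session must be before the Econ session — holds.
Graphics and OS have overlapping enrolment — violated.
Graphics is only available from period 3 onward — holds.
Econ is restricted to period 2 through period 3 — holds.
Econ is a prerequisite for Graphics this term — holds.

No — it violates: Graphics and OS have overlapping enrolment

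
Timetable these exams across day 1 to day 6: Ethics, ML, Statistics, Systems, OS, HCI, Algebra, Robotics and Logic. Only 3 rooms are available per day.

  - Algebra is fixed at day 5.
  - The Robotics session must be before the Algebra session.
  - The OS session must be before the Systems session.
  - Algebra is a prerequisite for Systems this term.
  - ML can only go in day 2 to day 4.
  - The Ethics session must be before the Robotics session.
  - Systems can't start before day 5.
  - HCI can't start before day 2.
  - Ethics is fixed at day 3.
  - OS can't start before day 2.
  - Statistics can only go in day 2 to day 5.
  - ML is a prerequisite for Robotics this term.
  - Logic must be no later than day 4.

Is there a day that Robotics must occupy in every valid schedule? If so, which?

Ethics is fixed at day 3 and must come before Robotics, so Robotics is at least day 4.
Algebra is fixed at day 5 and must come after Robotics, so Robotics is at most day 4.
So Robotics must be day 4.

day 4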